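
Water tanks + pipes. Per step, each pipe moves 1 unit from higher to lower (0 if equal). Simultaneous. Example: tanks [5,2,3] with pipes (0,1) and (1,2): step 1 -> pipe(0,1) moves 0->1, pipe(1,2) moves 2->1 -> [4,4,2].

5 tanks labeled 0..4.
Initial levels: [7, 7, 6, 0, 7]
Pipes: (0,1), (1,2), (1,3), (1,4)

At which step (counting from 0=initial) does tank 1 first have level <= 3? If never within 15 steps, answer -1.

Step 1: flows [0=1,1->2,1->3,1=4] -> levels [7 5 7 1 7]
Step 2: flows [0->1,2->1,1->3,4->1] -> levels [6 7 6 2 6]
Step 3: flows [1->0,1->2,1->3,1->4] -> levels [7 3 7 3 7]
Tank 1 first reaches <=3 at step 3

Answer: 3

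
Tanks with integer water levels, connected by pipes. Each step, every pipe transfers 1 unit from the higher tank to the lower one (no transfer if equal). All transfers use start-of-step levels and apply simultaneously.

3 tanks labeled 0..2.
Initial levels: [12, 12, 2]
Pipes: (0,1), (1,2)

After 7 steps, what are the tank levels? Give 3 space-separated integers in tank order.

Answer: 9 8 9

Derivation:
Step 1: flows [0=1,1->2] -> levels [12 11 3]
Step 2: flows [0->1,1->2] -> levels [11 11 4]
Step 3: flows [0=1,1->2] -> levels [11 10 5]
Step 4: flows [0->1,1->2] -> levels [10 10 6]
Step 5: flows [0=1,1->2] -> levels [10 9 7]
Step 6: flows [0->1,1->2] -> levels [9 9 8]
Step 7: flows [0=1,1->2] -> levels [9 8 9]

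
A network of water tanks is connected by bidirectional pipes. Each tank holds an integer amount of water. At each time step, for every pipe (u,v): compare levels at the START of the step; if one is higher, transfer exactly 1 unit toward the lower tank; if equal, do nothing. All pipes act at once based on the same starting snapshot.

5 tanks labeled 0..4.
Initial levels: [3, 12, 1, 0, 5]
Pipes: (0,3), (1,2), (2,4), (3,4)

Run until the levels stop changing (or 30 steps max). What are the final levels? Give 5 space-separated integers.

Answer: 3 4 6 5 3

Derivation:
Step 1: flows [0->3,1->2,4->2,4->3] -> levels [2 11 3 2 3]
Step 2: flows [0=3,1->2,2=4,4->3] -> levels [2 10 4 3 2]
Step 3: flows [3->0,1->2,2->4,3->4] -> levels [3 9 4 1 4]
Step 4: flows [0->3,1->2,2=4,4->3] -> levels [2 8 5 3 3]
Step 5: flows [3->0,1->2,2->4,3=4] -> levels [3 7 5 2 4]
Step 6: flows [0->3,1->2,2->4,4->3] -> levels [2 6 5 4 4]
Step 7: flows [3->0,1->2,2->4,3=4] -> levels [3 5 5 3 5]
Step 8: flows [0=3,1=2,2=4,4->3] -> levels [3 5 5 4 4]
Step 9: flows [3->0,1=2,2->4,3=4] -> levels [4 5 4 3 5]
Step 10: flows [0->3,1->2,4->2,4->3] -> levels [3 4 6 5 3]
Step 11: flows [3->0,2->1,2->4,3->4] -> levels [4 5 4 3 5]
  -> period-2 cycle: step 11 state = step 9 state; never stabilizes
  -> state at step 30: (30-9) mod 2 = 1, same as step 10 -> [3 4 6 5 3]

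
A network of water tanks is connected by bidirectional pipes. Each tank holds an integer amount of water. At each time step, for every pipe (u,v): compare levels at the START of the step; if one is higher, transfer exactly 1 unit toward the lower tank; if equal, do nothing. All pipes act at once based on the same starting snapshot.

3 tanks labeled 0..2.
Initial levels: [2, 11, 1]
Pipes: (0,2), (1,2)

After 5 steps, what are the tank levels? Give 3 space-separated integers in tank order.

Step 1: flows [0->2,1->2] -> levels [1 10 3]
Step 2: flows [2->0,1->2] -> levels [2 9 3]
Step 3: flows [2->0,1->2] -> levels [3 8 3]
Step 4: flows [0=2,1->2] -> levels [3 7 4]
Step 5: flows [2->0,1->2] -> levels [4 6 4]

Answer: 4 6 4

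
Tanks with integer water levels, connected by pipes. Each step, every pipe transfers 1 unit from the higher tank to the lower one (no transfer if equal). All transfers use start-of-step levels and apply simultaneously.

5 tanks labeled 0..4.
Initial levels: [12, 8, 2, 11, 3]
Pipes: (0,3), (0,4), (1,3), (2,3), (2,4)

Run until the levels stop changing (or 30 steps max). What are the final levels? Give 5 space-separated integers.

Step 1: flows [0->3,0->4,3->1,3->2,4->2] -> levels [10 9 4 10 3]
Step 2: flows [0=3,0->4,3->1,3->2,2->4] -> levels [9 10 4 8 5]
Step 3: flows [0->3,0->4,1->3,3->2,4->2] -> levels [7 9 6 9 5]
Step 4: flows [3->0,0->4,1=3,3->2,2->4] -> levels [7 9 6 7 7]
Step 5: flows [0=3,0=4,1->3,3->2,4->2] -> levels [7 8 8 7 6]
Step 6: flows [0=3,0->4,1->3,2->3,2->4] -> levels [6 7 6 9 8]
Step 7: flows [3->0,4->0,3->1,3->2,4->2] -> levels [8 8 8 6 6]
Step 8: flows [0->3,0->4,1->3,2->3,2->4] -> levels [6 7 6 9 8]
  -> period-2 cycle: step 8 state = step 6 state; never stabilizes
  -> state at step 30: (30-6) mod 2 = 0, same as step 6 -> [6 7 6 9 8]

Answer: 6 7 6 9 8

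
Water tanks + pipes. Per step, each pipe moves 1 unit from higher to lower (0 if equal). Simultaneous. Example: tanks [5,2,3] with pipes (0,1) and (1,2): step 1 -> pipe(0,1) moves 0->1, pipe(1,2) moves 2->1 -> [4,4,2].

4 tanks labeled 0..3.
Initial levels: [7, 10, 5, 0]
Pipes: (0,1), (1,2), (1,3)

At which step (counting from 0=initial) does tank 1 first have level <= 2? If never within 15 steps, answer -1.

Answer: -1

Derivation:
Step 1: flows [1->0,1->2,1->3] -> levels [8 7 6 1]
Step 2: flows [0->1,1->2,1->3] -> levels [7 6 7 2]
Step 3: flows [0->1,2->1,1->3] -> levels [6 7 6 3]
Step 4: flows [1->0,1->2,1->3] -> levels [7 4 7 4]
Step 5: flows [0->1,2->1,1=3] -> levels [6 6 6 4]
Step 6: flows [0=1,1=2,1->3] -> levels [6 5 6 5]
Step 7: flows [0->1,2->1,1=3] -> levels [5 7 5 5]
Step 8: flows [1->0,1->2,1->3] -> levels [6 4 6 6]
Step 9: flows [0->1,2->1,3->1] -> levels [5 7 5 5]
  -> period-2 cycle (repeats step 7); tank 1 never drops to <=2
Tank 1 never reaches <=2 within 15 steps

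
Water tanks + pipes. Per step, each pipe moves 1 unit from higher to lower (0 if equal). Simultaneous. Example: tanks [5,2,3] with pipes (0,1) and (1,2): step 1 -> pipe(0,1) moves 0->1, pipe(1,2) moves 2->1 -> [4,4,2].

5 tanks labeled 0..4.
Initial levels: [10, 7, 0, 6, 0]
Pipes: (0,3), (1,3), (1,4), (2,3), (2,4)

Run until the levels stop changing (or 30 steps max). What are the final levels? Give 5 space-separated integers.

Answer: 4 3 3 7 6

Derivation:
Step 1: flows [0->3,1->3,1->4,3->2,2=4] -> levels [9 5 1 7 1]
Step 2: flows [0->3,3->1,1->4,3->2,2=4] -> levels [8 5 2 6 2]
Step 3: flows [0->3,3->1,1->4,3->2,2=4] -> levels [7 5 3 5 3]
Step 4: flows [0->3,1=3,1->4,3->2,2=4] -> levels [6 4 4 5 4]
Step 5: flows [0->3,3->1,1=4,3->2,2=4] -> levels [5 5 5 4 4]
Step 6: flows [0->3,1->3,1->4,2->3,2->4] -> levels [4 3 3 7 6]
Step 7: flows [3->0,3->1,4->1,3->2,4->2] -> levels [5 5 5 4 4]
  -> period-2 cycle: step 7 state = step 5 state; never stabilizes
  -> state at step 30: (30-5) mod 2 = 1, same as step 6 -> [4 3 3 7 6]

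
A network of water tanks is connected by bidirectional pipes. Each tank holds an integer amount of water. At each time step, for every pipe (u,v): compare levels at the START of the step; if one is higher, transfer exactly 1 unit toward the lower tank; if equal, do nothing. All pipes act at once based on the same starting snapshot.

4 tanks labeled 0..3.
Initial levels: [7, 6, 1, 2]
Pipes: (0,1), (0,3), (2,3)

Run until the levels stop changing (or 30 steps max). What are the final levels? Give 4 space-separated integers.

Step 1: flows [0->1,0->3,3->2] -> levels [5 7 2 2]
Step 2: flows [1->0,0->3,2=3] -> levels [5 6 2 3]
Step 3: flows [1->0,0->3,3->2] -> levels [5 5 3 3]
Step 4: flows [0=1,0->3,2=3] -> levels [4 5 3 4]
Step 5: flows [1->0,0=3,3->2] -> levels [5 4 4 3]
Step 6: flows [0->1,0->3,2->3] -> levels [3 5 3 5]
Step 7: flows [1->0,3->0,3->2] -> levels [5 4 4 3]
  -> period-2 cycle: step 7 state = step 5 state; never stabilizes
  -> state at step 30: (30-5) mod 2 = 1, same as step 6 -> [3 5 3 5]

Answer: 3 5 3 5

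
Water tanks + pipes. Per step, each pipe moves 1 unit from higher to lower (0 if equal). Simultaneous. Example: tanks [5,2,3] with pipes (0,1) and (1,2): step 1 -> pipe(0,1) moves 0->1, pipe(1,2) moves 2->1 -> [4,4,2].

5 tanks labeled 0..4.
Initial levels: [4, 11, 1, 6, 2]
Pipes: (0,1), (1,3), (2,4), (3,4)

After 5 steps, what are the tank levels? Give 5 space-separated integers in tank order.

Step 1: flows [1->0,1->3,4->2,3->4] -> levels [5 9 2 6 2]
Step 2: flows [1->0,1->3,2=4,3->4] -> levels [6 7 2 6 3]
Step 3: flows [1->0,1->3,4->2,3->4] -> levels [7 5 3 6 3]
Step 4: flows [0->1,3->1,2=4,3->4] -> levels [6 7 3 4 4]
Step 5: flows [1->0,1->3,4->2,3=4] -> levels [7 5 4 5 3]

Answer: 7 5 4 5 3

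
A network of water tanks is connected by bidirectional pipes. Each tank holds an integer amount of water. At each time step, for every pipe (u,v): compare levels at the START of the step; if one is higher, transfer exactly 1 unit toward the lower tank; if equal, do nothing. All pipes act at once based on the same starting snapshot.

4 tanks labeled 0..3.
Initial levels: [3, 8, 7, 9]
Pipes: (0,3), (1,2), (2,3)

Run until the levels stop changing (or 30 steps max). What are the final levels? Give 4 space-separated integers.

Answer: 6 8 6 7

Derivation:
Step 1: flows [3->0,1->2,3->2] -> levels [4 7 9 7]
Step 2: flows [3->0,2->1,2->3] -> levels [5 8 7 7]
Step 3: flows [3->0,1->2,2=3] -> levels [6 7 8 6]
Step 4: flows [0=3,2->1,2->3] -> levels [6 8 6 7]
Step 5: flows [3->0,1->2,3->2] -> levels [7 7 8 5]
Step 6: flows [0->3,2->1,2->3] -> levels [6 8 6 7]
  -> period-2 cycle: step 6 state = step 4 state; never stabilizes
  -> state at step 30: (30-4) mod 2 = 0, same as step 4 -> [6 8 6 7]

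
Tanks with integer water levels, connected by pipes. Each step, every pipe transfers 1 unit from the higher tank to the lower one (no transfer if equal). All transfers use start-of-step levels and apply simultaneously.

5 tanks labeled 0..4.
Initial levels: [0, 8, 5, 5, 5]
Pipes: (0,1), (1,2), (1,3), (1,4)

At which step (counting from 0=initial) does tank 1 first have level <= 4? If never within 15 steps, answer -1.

Answer: 1

Derivation:
Step 1: flows [1->0,1->2,1->3,1->4] -> levels [1 4 6 6 6]
Tank 1 first reaches <=4 at step 1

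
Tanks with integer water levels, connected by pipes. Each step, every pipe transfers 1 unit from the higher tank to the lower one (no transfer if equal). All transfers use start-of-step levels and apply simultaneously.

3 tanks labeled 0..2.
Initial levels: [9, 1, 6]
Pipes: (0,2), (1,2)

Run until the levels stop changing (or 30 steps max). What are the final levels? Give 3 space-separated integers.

Answer: 6 6 4

Derivation:
Step 1: flows [0->2,2->1] -> levels [8 2 6]
Step 2: flows [0->2,2->1] -> levels [7 3 6]
Step 3: flows [0->2,2->1] -> levels [6 4 6]
Step 4: flows [0=2,2->1] -> levels [6 5 5]
Step 5: flows [0->2,1=2] -> levels [5 5 6]
Step 6: flows [2->0,2->1] -> levels [6 6 4]
Step 7: flows [0->2,1->2] -> levels [5 5 6]
  -> period-2 cycle: step 7 state = step 5 state; never stabilizes
  -> state at step 30: (30-5) mod 2 = 1, same as step 6 -> [6 6 4]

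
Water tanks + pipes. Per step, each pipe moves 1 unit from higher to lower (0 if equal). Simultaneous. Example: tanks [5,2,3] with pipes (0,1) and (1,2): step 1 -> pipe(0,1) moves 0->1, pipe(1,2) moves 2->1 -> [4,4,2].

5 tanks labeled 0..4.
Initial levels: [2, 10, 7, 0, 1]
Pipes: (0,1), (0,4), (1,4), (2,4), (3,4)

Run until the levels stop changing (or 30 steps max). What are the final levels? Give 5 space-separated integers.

Step 1: flows [1->0,0->4,1->4,2->4,4->3] -> levels [2 8 6 1 3]
Step 2: flows [1->0,4->0,1->4,2->4,4->3] -> levels [4 6 5 2 3]
Step 3: flows [1->0,0->4,1->4,2->4,4->3] -> levels [4 4 4 3 5]
Step 4: flows [0=1,4->0,4->1,4->2,4->3] -> levels [5 5 5 4 1]
Step 5: flows [0=1,0->4,1->4,2->4,3->4] -> levels [4 4 4 3 5]
  -> period-2 cycle: step 5 state = step 3 state; never stabilizes
  -> state at step 30: (30-3) mod 2 = 1, same as step 4 -> [5 5 5 4 1]

Answer: 5 5 5 4 1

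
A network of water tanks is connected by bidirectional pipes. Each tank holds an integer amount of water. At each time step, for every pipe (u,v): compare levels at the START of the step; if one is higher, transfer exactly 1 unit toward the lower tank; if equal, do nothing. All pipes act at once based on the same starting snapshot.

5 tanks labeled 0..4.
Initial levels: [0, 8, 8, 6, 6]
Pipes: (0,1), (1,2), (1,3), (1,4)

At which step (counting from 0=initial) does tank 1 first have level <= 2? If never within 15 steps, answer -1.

Step 1: flows [1->0,1=2,1->3,1->4] -> levels [1 5 8 7 7]
Step 2: flows [1->0,2->1,3->1,4->1] -> levels [2 7 7 6 6]
Step 3: flows [1->0,1=2,1->3,1->4] -> levels [3 4 7 7 7]
Step 4: flows [1->0,2->1,3->1,4->1] -> levels [4 6 6 6 6]
Step 5: flows [1->0,1=2,1=3,1=4] -> levels [5 5 6 6 6]
Step 6: flows [0=1,2->1,3->1,4->1] -> levels [5 8 5 5 5]
Step 7: flows [1->0,1->2,1->3,1->4] -> levels [6 4 6 6 6]
Step 8: flows [0->1,2->1,3->1,4->1] -> levels [5 8 5 5 5]
  -> period-2 cycle (repeats step 6); tank 1 never drops to <=2
Tank 1 never reaches <=2 within 15 steps

Answer: -1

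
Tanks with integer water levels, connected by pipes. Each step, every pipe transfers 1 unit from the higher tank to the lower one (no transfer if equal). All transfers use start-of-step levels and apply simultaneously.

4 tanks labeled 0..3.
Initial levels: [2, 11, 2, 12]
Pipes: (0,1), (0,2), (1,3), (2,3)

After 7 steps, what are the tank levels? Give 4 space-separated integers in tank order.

Answer: 5 8 8 6

Derivation:
Step 1: flows [1->0,0=2,3->1,3->2] -> levels [3 11 3 10]
Step 2: flows [1->0,0=2,1->3,3->2] -> levels [4 9 4 10]
Step 3: flows [1->0,0=2,3->1,3->2] -> levels [5 9 5 8]
Step 4: flows [1->0,0=2,1->3,3->2] -> levels [6 7 6 8]
Step 5: flows [1->0,0=2,3->1,3->2] -> levels [7 7 7 6]
Step 6: flows [0=1,0=2,1->3,2->3] -> levels [7 6 6 8]
Step 7: flows [0->1,0->2,3->1,3->2] -> levels [5 8 8 6]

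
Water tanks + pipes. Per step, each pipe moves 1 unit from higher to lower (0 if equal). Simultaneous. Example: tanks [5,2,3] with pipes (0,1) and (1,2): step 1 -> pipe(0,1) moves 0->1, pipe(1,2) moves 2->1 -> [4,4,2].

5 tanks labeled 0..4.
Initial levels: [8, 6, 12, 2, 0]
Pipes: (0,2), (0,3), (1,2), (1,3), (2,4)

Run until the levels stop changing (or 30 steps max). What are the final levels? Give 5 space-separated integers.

Step 1: flows [2->0,0->3,2->1,1->3,2->4] -> levels [8 6 9 4 1]
Step 2: flows [2->0,0->3,2->1,1->3,2->4] -> levels [8 6 6 6 2]
Step 3: flows [0->2,0->3,1=2,1=3,2->4] -> levels [6 6 6 7 3]
Step 4: flows [0=2,3->0,1=2,3->1,2->4] -> levels [7 7 5 5 4]
Step 5: flows [0->2,0->3,1->2,1->3,2->4] -> levels [5 5 6 7 5]
Step 6: flows [2->0,3->0,2->1,3->1,2->4] -> levels [7 7 3 5 6]
Step 7: flows [0->2,0->3,1->2,1->3,4->2] -> levels [5 5 6 7 5]
  -> period-2 cycle: step 7 state = step 5 state; never stabilizes
  -> state at step 30: (30-5) mod 2 = 1, same as step 6 -> [7 7 3 5 6]

Answer: 7 7 3 5 6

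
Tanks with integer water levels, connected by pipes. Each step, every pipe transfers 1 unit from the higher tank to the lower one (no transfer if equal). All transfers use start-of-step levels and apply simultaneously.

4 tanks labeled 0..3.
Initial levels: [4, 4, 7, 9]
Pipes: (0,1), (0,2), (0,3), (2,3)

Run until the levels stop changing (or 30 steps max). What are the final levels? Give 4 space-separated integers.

Answer: 7 5 6 6

Derivation:
Step 1: flows [0=1,2->0,3->0,3->2] -> levels [6 4 7 7]
Step 2: flows [0->1,2->0,3->0,2=3] -> levels [7 5 6 6]
Step 3: flows [0->1,0->2,0->3,2=3] -> levels [4 6 7 7]
Step 4: flows [1->0,2->0,3->0,2=3] -> levels [7 5 6 6]
  -> period-2 cycle: step 4 state = step 2 state; never stabilizes
  -> state at step 30: (30-2) mod 2 = 0, same as step 2 -> [7 5 6 6]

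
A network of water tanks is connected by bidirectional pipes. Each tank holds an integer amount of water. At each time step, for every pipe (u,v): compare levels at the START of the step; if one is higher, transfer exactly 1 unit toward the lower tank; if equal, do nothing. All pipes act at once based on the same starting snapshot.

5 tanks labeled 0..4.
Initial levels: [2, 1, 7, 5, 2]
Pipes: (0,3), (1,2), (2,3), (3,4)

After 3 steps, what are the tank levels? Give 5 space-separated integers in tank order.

Step 1: flows [3->0,2->1,2->3,3->4] -> levels [3 2 5 4 3]
Step 2: flows [3->0,2->1,2->3,3->4] -> levels [4 3 3 3 4]
Step 3: flows [0->3,1=2,2=3,4->3] -> levels [3 3 3 5 3]

Answer: 3 3 3 5 3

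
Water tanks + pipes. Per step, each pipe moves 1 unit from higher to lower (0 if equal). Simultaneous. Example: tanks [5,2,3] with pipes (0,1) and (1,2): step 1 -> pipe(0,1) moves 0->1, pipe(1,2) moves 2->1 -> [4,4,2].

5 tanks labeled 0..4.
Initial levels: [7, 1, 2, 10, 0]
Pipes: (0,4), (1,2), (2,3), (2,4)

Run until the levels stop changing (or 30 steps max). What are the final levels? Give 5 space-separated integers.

Answer: 4 3 6 4 3

Derivation:
Step 1: flows [0->4,2->1,3->2,2->4] -> levels [6 2 1 9 2]
Step 2: flows [0->4,1->2,3->2,4->2] -> levels [5 1 4 8 2]
Step 3: flows [0->4,2->1,3->2,2->4] -> levels [4 2 3 7 4]
Step 4: flows [0=4,2->1,3->2,4->2] -> levels [4 3 4 6 3]
Step 5: flows [0->4,2->1,3->2,2->4] -> levels [3 4 3 5 5]
Step 6: flows [4->0,1->2,3->2,4->2] -> levels [4 3 6 4 3]
Step 7: flows [0->4,2->1,2->3,2->4] -> levels [3 4 3 5 5]
  -> period-2 cycle: step 7 state = step 5 state; never stabilizes
  -> state at step 30: (30-5) mod 2 = 1, same as step 6 -> [4 3 6 4 3]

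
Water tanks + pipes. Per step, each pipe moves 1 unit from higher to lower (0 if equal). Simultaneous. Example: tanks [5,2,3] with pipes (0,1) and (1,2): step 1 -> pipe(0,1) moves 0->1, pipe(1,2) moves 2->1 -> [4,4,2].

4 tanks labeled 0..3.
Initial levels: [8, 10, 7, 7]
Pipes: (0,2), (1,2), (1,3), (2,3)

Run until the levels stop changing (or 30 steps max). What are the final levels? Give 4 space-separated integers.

Answer: 8 9 6 9

Derivation:
Step 1: flows [0->2,1->2,1->3,2=3] -> levels [7 8 9 8]
Step 2: flows [2->0,2->1,1=3,2->3] -> levels [8 9 6 9]
Step 3: flows [0->2,1->2,1=3,3->2] -> levels [7 8 9 8]
  -> period-2 cycle: step 3 state = step 1 state; never stabilizes
  -> state at step 30: (30-1) mod 2 = 1, same as step 2 -> [8 9 6 9]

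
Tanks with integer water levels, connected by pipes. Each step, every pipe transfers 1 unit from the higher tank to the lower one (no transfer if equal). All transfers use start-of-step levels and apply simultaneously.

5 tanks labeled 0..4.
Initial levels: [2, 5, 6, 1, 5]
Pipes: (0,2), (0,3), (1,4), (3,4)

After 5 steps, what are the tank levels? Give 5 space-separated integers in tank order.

Answer: 3 4 4 5 3

Derivation:
Step 1: flows [2->0,0->3,1=4,4->3] -> levels [2 5 5 3 4]
Step 2: flows [2->0,3->0,1->4,4->3] -> levels [4 4 4 3 4]
Step 3: flows [0=2,0->3,1=4,4->3] -> levels [3 4 4 5 3]
Step 4: flows [2->0,3->0,1->4,3->4] -> levels [5 3 3 3 5]
Step 5: flows [0->2,0->3,4->1,4->3] -> levels [3 4 4 5 3]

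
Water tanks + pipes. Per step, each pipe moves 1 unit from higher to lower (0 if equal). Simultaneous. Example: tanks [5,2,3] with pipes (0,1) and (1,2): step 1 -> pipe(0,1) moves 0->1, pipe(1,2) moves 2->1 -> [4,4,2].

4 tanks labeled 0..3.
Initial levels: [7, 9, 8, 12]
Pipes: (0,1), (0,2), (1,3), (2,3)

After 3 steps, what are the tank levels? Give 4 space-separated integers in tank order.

Answer: 10 8 8 10

Derivation:
Step 1: flows [1->0,2->0,3->1,3->2] -> levels [9 9 8 10]
Step 2: flows [0=1,0->2,3->1,3->2] -> levels [8 10 10 8]
Step 3: flows [1->0,2->0,1->3,2->3] -> levels [10 8 8 10]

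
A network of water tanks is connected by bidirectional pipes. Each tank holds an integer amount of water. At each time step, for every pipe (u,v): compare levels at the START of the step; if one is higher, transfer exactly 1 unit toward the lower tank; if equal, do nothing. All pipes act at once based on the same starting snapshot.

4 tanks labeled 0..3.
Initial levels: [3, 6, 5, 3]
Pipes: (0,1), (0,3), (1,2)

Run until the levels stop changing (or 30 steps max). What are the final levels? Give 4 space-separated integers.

Answer: 3 6 4 4

Derivation:
Step 1: flows [1->0,0=3,1->2] -> levels [4 4 6 3]
Step 2: flows [0=1,0->3,2->1] -> levels [3 5 5 4]
Step 3: flows [1->0,3->0,1=2] -> levels [5 4 5 3]
Step 4: flows [0->1,0->3,2->1] -> levels [3 6 4 4]
Step 5: flows [1->0,3->0,1->2] -> levels [5 4 5 3]
  -> period-2 cycle: step 5 state = step 3 state; never stabilizes
  -> state at step 30: (30-3) mod 2 = 1, same as step 4 -> [3 6 4 4]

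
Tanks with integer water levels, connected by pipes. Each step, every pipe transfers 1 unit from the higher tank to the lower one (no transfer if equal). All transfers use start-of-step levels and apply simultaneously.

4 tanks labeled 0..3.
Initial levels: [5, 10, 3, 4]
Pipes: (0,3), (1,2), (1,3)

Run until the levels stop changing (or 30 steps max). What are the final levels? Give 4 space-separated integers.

Step 1: flows [0->3,1->2,1->3] -> levels [4 8 4 6]
Step 2: flows [3->0,1->2,1->3] -> levels [5 6 5 6]
Step 3: flows [3->0,1->2,1=3] -> levels [6 5 6 5]
Step 4: flows [0->3,2->1,1=3] -> levels [5 6 5 6]
  -> period-2 cycle: step 4 state = step 2 state; never stabilizes
  -> state at step 30: (30-2) mod 2 = 0, same as step 2 -> [5 6 5 6]

Answer: 5 6 5 6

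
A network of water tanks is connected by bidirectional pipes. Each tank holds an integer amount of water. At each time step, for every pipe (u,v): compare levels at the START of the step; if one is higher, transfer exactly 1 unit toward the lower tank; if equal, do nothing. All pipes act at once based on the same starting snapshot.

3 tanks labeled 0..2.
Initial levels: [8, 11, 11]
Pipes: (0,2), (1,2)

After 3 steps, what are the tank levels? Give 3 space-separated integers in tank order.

Step 1: flows [2->0,1=2] -> levels [9 11 10]
Step 2: flows [2->0,1->2] -> levels [10 10 10]
Step 3: flows [0=2,1=2] -> levels [10 10 10]

Answer: 10 10 10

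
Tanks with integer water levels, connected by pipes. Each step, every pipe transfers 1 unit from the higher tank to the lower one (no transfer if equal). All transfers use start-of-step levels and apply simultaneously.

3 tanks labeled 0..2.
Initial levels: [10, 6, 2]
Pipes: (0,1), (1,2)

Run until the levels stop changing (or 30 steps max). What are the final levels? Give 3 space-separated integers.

Step 1: flows [0->1,1->2] -> levels [9 6 3]
Step 2: flows [0->1,1->2] -> levels [8 6 4]
Step 3: flows [0->1,1->2] -> levels [7 6 5]
Step 4: flows [0->1,1->2] -> levels [6 6 6]
Step 5: flows [0=1,1=2] -> levels [6 6 6]
  -> stable (no change)

Answer: 6 6 6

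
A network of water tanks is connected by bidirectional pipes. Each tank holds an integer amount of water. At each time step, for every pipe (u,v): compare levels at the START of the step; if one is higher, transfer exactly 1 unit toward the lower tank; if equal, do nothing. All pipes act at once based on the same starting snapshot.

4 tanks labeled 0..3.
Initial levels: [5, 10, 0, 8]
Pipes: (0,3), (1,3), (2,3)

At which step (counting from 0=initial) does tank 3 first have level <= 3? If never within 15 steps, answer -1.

Answer: -1

Derivation:
Step 1: flows [3->0,1->3,3->2] -> levels [6 9 1 7]
Step 2: flows [3->0,1->3,3->2] -> levels [7 8 2 6]
Step 3: flows [0->3,1->3,3->2] -> levels [6 7 3 7]
Step 4: flows [3->0,1=3,3->2] -> levels [7 7 4 5]
Step 5: flows [0->3,1->3,3->2] -> levels [6 6 5 6]
Step 6: flows [0=3,1=3,3->2] -> levels [6 6 6 5]
Step 7: flows [0->3,1->3,2->3] -> levels [5 5 5 8]
Step 8: flows [3->0,3->1,3->2] -> levels [6 6 6 5]
  -> period-2 cycle (repeats step 6); tank 3 never drops to <=3
Tank 3 never reaches <=3 within 15 steps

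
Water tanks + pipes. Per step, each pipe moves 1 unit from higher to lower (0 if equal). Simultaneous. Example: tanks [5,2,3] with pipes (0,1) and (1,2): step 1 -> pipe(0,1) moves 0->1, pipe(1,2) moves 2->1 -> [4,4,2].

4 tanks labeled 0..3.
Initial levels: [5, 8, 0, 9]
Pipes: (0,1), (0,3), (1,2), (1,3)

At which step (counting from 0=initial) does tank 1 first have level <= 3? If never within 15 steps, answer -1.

Step 1: flows [1->0,3->0,1->2,3->1] -> levels [7 7 1 7]
Step 2: flows [0=1,0=3,1->2,1=3] -> levels [7 6 2 7]
Step 3: flows [0->1,0=3,1->2,3->1] -> levels [6 7 3 6]
Step 4: flows [1->0,0=3,1->2,1->3] -> levels [7 4 4 7]
Step 5: flows [0->1,0=3,1=2,3->1] -> levels [6 6 4 6]
Step 6: flows [0=1,0=3,1->2,1=3] -> levels [6 5 5 6]
Step 7: flows [0->1,0=3,1=2,3->1] -> levels [5 7 5 5]
Step 8: flows [1->0,0=3,1->2,1->3] -> levels [6 4 6 6]
Step 9: flows [0->1,0=3,2->1,3->1] -> levels [5 7 5 5]
  -> period-2 cycle (repeats step 7); tank 1 never drops to <=3
Tank 1 never reaches <=3 within 15 steps

Answer: -1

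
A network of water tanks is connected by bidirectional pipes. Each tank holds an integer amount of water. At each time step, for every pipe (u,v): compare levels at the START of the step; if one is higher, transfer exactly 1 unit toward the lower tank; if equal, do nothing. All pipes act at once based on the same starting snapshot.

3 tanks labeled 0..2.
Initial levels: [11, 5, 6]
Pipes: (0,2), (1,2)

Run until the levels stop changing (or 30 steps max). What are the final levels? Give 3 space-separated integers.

Step 1: flows [0->2,2->1] -> levels [10 6 6]
Step 2: flows [0->2,1=2] -> levels [9 6 7]
Step 3: flows [0->2,2->1] -> levels [8 7 7]
Step 4: flows [0->2,1=2] -> levels [7 7 8]
Step 5: flows [2->0,2->1] -> levels [8 8 6]
Step 6: flows [0->2,1->2] -> levels [7 7 8]
  -> period-2 cycle: step 6 state = step 4 state; never stabilizes
  -> state at step 30: (30-4) mod 2 = 0, same as step 4 -> [7 7 8]

Answer: 7 7 8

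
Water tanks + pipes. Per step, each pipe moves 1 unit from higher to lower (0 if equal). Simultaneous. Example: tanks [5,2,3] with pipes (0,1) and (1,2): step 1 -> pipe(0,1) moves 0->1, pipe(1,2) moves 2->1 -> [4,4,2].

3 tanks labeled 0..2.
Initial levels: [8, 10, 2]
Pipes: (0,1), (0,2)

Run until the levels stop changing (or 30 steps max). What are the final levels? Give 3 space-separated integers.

Answer: 8 6 6

Derivation:
Step 1: flows [1->0,0->2] -> levels [8 9 3]
Step 2: flows [1->0,0->2] -> levels [8 8 4]
Step 3: flows [0=1,0->2] -> levels [7 8 5]
Step 4: flows [1->0,0->2] -> levels [7 7 6]
Step 5: flows [0=1,0->2] -> levels [6 7 7]
Step 6: flows [1->0,2->0] -> levels [8 6 6]
Step 7: flows [0->1,0->2] -> levels [6 7 7]
  -> period-2 cycle: step 7 state = step 5 state; never stabilizes
  -> state at step 30: (30-5) mod 2 = 1, same as step 6 -> [8 6 6]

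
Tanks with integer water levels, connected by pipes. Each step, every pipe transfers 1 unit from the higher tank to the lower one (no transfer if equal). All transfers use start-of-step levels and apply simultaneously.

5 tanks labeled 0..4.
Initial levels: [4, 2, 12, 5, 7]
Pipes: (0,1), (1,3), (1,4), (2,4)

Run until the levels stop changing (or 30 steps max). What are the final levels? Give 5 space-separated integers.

Answer: 6 5 6 6 7

Derivation:
Step 1: flows [0->1,3->1,4->1,2->4] -> levels [3 5 11 4 7]
Step 2: flows [1->0,1->3,4->1,2->4] -> levels [4 4 10 5 7]
Step 3: flows [0=1,3->1,4->1,2->4] -> levels [4 6 9 4 7]
Step 4: flows [1->0,1->3,4->1,2->4] -> levels [5 5 8 5 7]
Step 5: flows [0=1,1=3,4->1,2->4] -> levels [5 6 7 5 7]
Step 6: flows [1->0,1->3,4->1,2=4] -> levels [6 5 7 6 6]
Step 7: flows [0->1,3->1,4->1,2->4] -> levels [5 8 6 5 6]
Step 8: flows [1->0,1->3,1->4,2=4] -> levels [6 5 6 6 7]
Step 9: flows [0->1,3->1,4->1,4->2] -> levels [5 8 7 5 5]
Step 10: flows [1->0,1->3,1->4,2->4] -> levels [6 5 6 6 7]
  -> period-2 cycle: step 10 state = step 8 state; never stabilizes
  -> state at step 30: (30-8) mod 2 = 0, same as step 8 -> [6 5 6 6 7]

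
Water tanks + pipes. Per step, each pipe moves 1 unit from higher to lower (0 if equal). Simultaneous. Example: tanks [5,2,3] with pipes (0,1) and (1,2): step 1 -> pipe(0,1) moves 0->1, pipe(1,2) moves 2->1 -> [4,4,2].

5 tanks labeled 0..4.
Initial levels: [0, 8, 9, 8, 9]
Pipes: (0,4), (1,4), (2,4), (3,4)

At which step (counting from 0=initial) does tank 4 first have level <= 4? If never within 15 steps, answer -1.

Answer: 7

Derivation:
Step 1: flows [4->0,4->1,2=4,4->3] -> levels [1 9 9 9 6]
Step 2: flows [4->0,1->4,2->4,3->4] -> levels [2 8 8 8 8]
Step 3: flows [4->0,1=4,2=4,3=4] -> levels [3 8 8 8 7]
Step 4: flows [4->0,1->4,2->4,3->4] -> levels [4 7 7 7 9]
Step 5: flows [4->0,4->1,4->2,4->3] -> levels [5 8 8 8 5]
Step 6: flows [0=4,1->4,2->4,3->4] -> levels [5 7 7 7 8]
Step 7: flows [4->0,4->1,4->2,4->3] -> levels [6 8 8 8 4]
Tank 4 first reaches <=4 at step 7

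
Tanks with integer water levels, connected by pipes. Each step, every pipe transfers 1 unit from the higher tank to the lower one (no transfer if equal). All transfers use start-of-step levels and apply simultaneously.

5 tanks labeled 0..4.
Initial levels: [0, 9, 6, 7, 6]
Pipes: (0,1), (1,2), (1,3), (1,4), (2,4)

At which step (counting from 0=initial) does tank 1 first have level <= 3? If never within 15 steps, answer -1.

Answer: -1

Derivation:
Step 1: flows [1->0,1->2,1->3,1->4,2=4] -> levels [1 5 7 8 7]
Step 2: flows [1->0,2->1,3->1,4->1,2=4] -> levels [2 7 6 7 6]
Step 3: flows [1->0,1->2,1=3,1->4,2=4] -> levels [3 4 7 7 7]
Step 4: flows [1->0,2->1,3->1,4->1,2=4] -> levels [4 6 6 6 6]
Step 5: flows [1->0,1=2,1=3,1=4,2=4] -> levels [5 5 6 6 6]
Step 6: flows [0=1,2->1,3->1,4->1,2=4] -> levels [5 8 5 5 5]
Step 7: flows [1->0,1->2,1->3,1->4,2=4] -> levels [6 4 6 6 6]
Step 8: flows [0->1,2->1,3->1,4->1,2=4] -> levels [5 8 5 5 5]
  -> period-2 cycle (repeats step 6); tank 1 never drops to <=3
Tank 1 never reaches <=3 within 15 steps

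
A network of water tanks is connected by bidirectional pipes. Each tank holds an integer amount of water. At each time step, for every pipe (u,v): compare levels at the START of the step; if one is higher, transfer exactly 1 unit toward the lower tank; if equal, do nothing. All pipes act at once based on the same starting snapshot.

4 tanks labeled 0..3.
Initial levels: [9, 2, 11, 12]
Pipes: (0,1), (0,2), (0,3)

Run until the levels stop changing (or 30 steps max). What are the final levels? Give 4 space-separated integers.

Step 1: flows [0->1,2->0,3->0] -> levels [10 3 10 11]
Step 2: flows [0->1,0=2,3->0] -> levels [10 4 10 10]
Step 3: flows [0->1,0=2,0=3] -> levels [9 5 10 10]
Step 4: flows [0->1,2->0,3->0] -> levels [10 6 9 9]
Step 5: flows [0->1,0->2,0->3] -> levels [7 7 10 10]
Step 6: flows [0=1,2->0,3->0] -> levels [9 7 9 9]
Step 7: flows [0->1,0=2,0=3] -> levels [8 8 9 9]
Step 8: flows [0=1,2->0,3->0] -> levels [10 8 8 8]
Step 9: flows [0->1,0->2,0->3] -> levels [7 9 9 9]
Step 10: flows [1->0,2->0,3->0] -> levels [10 8 8 8]
  -> period-2 cycle: step 10 state = step 8 state; never stabilizes
  -> state at step 30: (30-8) mod 2 = 0, same as step 8 -> [10 8 8 8]

Answer: 10 8 8 8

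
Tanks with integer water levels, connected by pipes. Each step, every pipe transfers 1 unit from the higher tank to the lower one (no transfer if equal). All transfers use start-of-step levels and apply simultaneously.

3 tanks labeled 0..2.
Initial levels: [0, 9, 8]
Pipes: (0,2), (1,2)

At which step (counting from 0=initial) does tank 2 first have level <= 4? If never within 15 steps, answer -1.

Step 1: flows [2->0,1->2] -> levels [1 8 8]
Step 2: flows [2->0,1=2] -> levels [2 8 7]
Step 3: flows [2->0,1->2] -> levels [3 7 7]
Step 4: flows [2->0,1=2] -> levels [4 7 6]
Step 5: flows [2->0,1->2] -> levels [5 6 6]
Step 6: flows [2->0,1=2] -> levels [6 6 5]
Step 7: flows [0->2,1->2] -> levels [5 5 7]
Step 8: flows [2->0,2->1] -> levels [6 6 5]
  -> period-2 cycle (repeats step 6); tank 2 never drops to <=4
Tank 2 never reaches <=4 within 15 steps

Answer: -1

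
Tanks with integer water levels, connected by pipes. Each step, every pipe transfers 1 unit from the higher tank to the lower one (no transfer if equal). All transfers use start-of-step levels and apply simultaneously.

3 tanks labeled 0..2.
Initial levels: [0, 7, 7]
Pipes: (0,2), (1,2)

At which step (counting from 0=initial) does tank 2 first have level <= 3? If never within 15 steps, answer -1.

Step 1: flows [2->0,1=2] -> levels [1 7 6]
Step 2: flows [2->0,1->2] -> levels [2 6 6]
Step 3: flows [2->0,1=2] -> levels [3 6 5]
Step 4: flows [2->0,1->2] -> levels [4 5 5]
Step 5: flows [2->0,1=2] -> levels [5 5 4]
Step 6: flows [0->2,1->2] -> levels [4 4 6]
Step 7: flows [2->0,2->1] -> levels [5 5 4]
  -> period-2 cycle (repeats step 5); tank 2 never drops to <=3
Tank 2 never reaches <=3 within 15 steps

Answer: -1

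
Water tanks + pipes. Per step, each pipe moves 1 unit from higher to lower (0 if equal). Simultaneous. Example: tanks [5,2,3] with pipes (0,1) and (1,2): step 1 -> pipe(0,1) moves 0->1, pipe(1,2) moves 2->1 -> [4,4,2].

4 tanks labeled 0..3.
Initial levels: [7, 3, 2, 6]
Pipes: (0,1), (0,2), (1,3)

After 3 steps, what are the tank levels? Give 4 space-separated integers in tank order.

Answer: 5 4 4 5

Derivation:
Step 1: flows [0->1,0->2,3->1] -> levels [5 5 3 5]
Step 2: flows [0=1,0->2,1=3] -> levels [4 5 4 5]
Step 3: flows [1->0,0=2,1=3] -> levels [5 4 4 5]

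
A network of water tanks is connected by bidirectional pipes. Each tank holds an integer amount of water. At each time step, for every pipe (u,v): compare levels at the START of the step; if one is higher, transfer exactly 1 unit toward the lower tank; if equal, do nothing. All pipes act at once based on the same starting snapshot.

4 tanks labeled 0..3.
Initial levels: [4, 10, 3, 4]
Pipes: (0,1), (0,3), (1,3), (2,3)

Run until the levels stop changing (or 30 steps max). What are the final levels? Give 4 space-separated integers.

Step 1: flows [1->0,0=3,1->3,3->2] -> levels [5 8 4 4]
Step 2: flows [1->0,0->3,1->3,2=3] -> levels [5 6 4 6]
Step 3: flows [1->0,3->0,1=3,3->2] -> levels [7 5 5 4]
Step 4: flows [0->1,0->3,1->3,2->3] -> levels [5 5 4 7]
Step 5: flows [0=1,3->0,3->1,3->2] -> levels [6 6 5 4]
Step 6: flows [0=1,0->3,1->3,2->3] -> levels [5 5 4 7]
  -> period-2 cycle: step 6 state = step 4 state; never stabilizes
  -> state at step 30: (30-4) mod 2 = 0, same as step 4 -> [5 5 4 7]

Answer: 5 5 4 7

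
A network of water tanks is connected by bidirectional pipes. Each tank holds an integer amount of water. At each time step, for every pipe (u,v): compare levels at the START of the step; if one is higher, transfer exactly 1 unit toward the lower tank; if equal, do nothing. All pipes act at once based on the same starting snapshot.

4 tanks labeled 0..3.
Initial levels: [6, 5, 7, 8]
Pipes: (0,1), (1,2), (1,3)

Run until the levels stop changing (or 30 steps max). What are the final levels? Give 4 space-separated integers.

Answer: 6 5 7 8

Derivation:
Step 1: flows [0->1,2->1,3->1] -> levels [5 8 6 7]
Step 2: flows [1->0,1->2,1->3] -> levels [6 5 7 8]
  -> period-2 cycle: step 2 state = step 0 state; never stabilizes
  -> state at step 30: (30-0) mod 2 = 0, same as step 0 -> [6 5 7 8]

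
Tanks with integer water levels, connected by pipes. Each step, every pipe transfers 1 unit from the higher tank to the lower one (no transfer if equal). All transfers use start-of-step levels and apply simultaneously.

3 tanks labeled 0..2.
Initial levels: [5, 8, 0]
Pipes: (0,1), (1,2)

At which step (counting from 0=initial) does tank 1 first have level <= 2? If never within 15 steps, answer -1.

Answer: -1

Derivation:
Step 1: flows [1->0,1->2] -> levels [6 6 1]
Step 2: flows [0=1,1->2] -> levels [6 5 2]
Step 3: flows [0->1,1->2] -> levels [5 5 3]
Step 4: flows [0=1,1->2] -> levels [5 4 4]
Step 5: flows [0->1,1=2] -> levels [4 5 4]
Step 6: flows [1->0,1->2] -> levels [5 3 5]
Step 7: flows [0->1,2->1] -> levels [4 5 4]
  -> period-2 cycle (repeats step 5); tank 1 never drops to <=2
Tank 1 never reaches <=2 within 15 steps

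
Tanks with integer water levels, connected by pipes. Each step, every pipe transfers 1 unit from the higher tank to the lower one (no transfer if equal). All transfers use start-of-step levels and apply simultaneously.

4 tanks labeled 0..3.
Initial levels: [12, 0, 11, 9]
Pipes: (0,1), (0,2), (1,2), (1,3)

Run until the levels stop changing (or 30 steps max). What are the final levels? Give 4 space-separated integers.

Step 1: flows [0->1,0->2,2->1,3->1] -> levels [10 3 11 8]
Step 2: flows [0->1,2->0,2->1,3->1] -> levels [10 6 9 7]
Step 3: flows [0->1,0->2,2->1,3->1] -> levels [8 9 9 6]
Step 4: flows [1->0,2->0,1=2,1->3] -> levels [10 7 8 7]
Step 5: flows [0->1,0->2,2->1,1=3] -> levels [8 9 8 7]
Step 6: flows [1->0,0=2,1->2,1->3] -> levels [9 6 9 8]
Step 7: flows [0->1,0=2,2->1,3->1] -> levels [8 9 8 7]
  -> period-2 cycle: step 7 state = step 5 state; never stabilizes
  -> state at step 30: (30-5) mod 2 = 1, same as step 6 -> [9 6 9 8]

Answer: 9 6 9 8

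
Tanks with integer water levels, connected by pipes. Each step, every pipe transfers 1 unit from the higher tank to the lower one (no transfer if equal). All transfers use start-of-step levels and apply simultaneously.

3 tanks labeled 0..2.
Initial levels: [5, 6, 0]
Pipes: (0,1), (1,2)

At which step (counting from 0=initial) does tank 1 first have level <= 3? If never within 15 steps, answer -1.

Step 1: flows [1->0,1->2] -> levels [6 4 1]
Step 2: flows [0->1,1->2] -> levels [5 4 2]
Step 3: flows [0->1,1->2] -> levels [4 4 3]
Step 4: flows [0=1,1->2] -> levels [4 3 4]
Tank 1 first reaches <=3 at step 4

Answer: 4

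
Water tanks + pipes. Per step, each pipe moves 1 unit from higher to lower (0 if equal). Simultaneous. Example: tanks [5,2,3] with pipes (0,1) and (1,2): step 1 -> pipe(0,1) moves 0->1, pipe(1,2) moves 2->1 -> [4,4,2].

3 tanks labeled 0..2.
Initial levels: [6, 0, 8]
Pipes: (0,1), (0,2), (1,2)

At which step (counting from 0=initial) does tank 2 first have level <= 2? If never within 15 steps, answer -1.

Answer: -1

Derivation:
Step 1: flows [0->1,2->0,2->1] -> levels [6 2 6]
Step 2: flows [0->1,0=2,2->1] -> levels [5 4 5]
Step 3: flows [0->1,0=2,2->1] -> levels [4 6 4]
Step 4: flows [1->0,0=2,1->2] -> levels [5 4 5]
  -> period-2 cycle (repeats step 2); tank 2 never drops to <=2
Tank 2 never reaches <=2 within 15 steps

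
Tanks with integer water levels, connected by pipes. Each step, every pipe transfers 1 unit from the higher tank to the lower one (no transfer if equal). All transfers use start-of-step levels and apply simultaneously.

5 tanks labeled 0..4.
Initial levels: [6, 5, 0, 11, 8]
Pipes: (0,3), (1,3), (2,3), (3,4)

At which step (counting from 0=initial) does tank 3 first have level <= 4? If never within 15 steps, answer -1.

Step 1: flows [3->0,3->1,3->2,3->4] -> levels [7 6 1 7 9]
Step 2: flows [0=3,3->1,3->2,4->3] -> levels [7 7 2 6 8]
Step 3: flows [0->3,1->3,3->2,4->3] -> levels [6 6 3 8 7]
Step 4: flows [3->0,3->1,3->2,3->4] -> levels [7 7 4 4 8]
Tank 3 first reaches <=4 at step 4

Answer: 4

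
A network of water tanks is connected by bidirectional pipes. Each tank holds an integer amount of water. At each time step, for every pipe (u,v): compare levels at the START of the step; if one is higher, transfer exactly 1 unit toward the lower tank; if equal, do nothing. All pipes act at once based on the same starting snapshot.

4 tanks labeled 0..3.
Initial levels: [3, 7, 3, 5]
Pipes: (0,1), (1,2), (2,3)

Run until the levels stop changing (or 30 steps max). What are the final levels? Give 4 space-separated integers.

Step 1: flows [1->0,1->2,3->2] -> levels [4 5 5 4]
Step 2: flows [1->0,1=2,2->3] -> levels [5 4 4 5]
Step 3: flows [0->1,1=2,3->2] -> levels [4 5 5 4]
  -> period-2 cycle: step 3 state = step 1 state; never stabilizes
  -> state at step 30: (30-1) mod 2 = 1, same as step 2 -> [5 4 4 5]

Answer: 5 4 4 5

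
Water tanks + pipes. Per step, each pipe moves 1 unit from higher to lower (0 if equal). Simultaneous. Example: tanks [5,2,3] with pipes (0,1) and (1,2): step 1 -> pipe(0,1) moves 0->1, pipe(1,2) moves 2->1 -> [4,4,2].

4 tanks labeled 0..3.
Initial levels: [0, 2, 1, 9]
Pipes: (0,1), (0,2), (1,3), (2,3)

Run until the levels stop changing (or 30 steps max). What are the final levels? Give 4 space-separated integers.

Step 1: flows [1->0,2->0,3->1,3->2] -> levels [2 2 1 7]
Step 2: flows [0=1,0->2,3->1,3->2] -> levels [1 3 3 5]
Step 3: flows [1->0,2->0,3->1,3->2] -> levels [3 3 3 3]
Step 4: flows [0=1,0=2,1=3,2=3] -> levels [3 3 3 3]
  -> stable (no change)

Answer: 3 3 3 3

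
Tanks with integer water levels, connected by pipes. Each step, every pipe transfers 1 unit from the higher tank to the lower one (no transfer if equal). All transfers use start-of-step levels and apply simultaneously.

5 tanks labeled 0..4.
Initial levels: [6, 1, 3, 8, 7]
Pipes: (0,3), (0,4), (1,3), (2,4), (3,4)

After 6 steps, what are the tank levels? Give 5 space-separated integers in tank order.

Step 1: flows [3->0,4->0,3->1,4->2,3->4] -> levels [8 2 4 5 6]
Step 2: flows [0->3,0->4,3->1,4->2,4->3] -> levels [6 3 5 6 5]
Step 3: flows [0=3,0->4,3->1,2=4,3->4] -> levels [5 4 5 4 7]
Step 4: flows [0->3,4->0,1=3,4->2,4->3] -> levels [5 4 6 6 4]
Step 5: flows [3->0,0->4,3->1,2->4,3->4] -> levels [5 5 5 3 7]
Step 6: flows [0->3,4->0,1->3,4->2,4->3] -> levels [5 4 6 6 4]

Answer: 5 4 6 6 4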